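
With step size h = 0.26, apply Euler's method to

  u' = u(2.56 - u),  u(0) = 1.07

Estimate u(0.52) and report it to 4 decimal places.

1.8996

Euler: u_{n+1} = u_n + h·f(t_n, u_n).
t=0.000000, u=1.070000: f=1.594300 → u ← 1.070000 + 0.26·1.594300 = 1.484518
t=0.260000, u=1.484518: f=1.596572 → u ← 1.484518 + 0.26·1.596572 = 1.899627
u(0.52) ≈ 1.8996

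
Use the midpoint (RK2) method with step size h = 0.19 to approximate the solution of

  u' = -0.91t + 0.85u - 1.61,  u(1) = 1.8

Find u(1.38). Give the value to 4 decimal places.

1.2867

Midpoint: k1 = f(t_n, u_n); k2 = f(t_n + h/2, u_n + (h/2)·k1); u_{n+1} = u_n + h·k2.
t=1.000000, u=1.800000:
  k1 = f(1.000000, 1.800000) = -0.990000
  k2 = f(1.095000, 1.705950) = -1.156393
  u ← 1.800000 + 0.19·(-1.156393) = 1.580285
t=1.190000, u=1.580285:
  k1 = f(1.190000, 1.580285) = -1.349657
  k2 = f(1.285000, 1.452068) = -1.545092
  u ← 1.580285 + 0.19·(-1.545092) = 1.286718
u(1.38) ≈ 1.2867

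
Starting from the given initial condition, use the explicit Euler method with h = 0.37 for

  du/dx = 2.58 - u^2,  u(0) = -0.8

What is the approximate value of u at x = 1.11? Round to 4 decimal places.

Euler: u_{n+1} = u_n + h·f(x_n, u_n).
x=0.000000, u=-0.800000: f=1.940000 → u ← -0.800000 + 0.37·1.940000 = -0.082200
x=0.370000, u=-0.082200: f=2.573243 → u ← -0.082200 + 0.37·2.573243 = 0.869900
x=0.740000, u=0.869900: f=1.823274 → u ← 0.869900 + 0.37·1.823274 = 1.544511
u(1.11) ≈ 1.5445

1.5445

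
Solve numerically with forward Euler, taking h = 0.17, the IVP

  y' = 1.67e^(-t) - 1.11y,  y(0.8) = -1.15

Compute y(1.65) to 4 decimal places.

-0.1049

Euler: y_{n+1} = y_n + h·f(t_n, y_n).
t=0.800000, y=-1.150000: f=2.026879 → y ← -1.150000 + 0.17·2.026879 = -0.805431
t=0.970000, y=-0.805431: f=1.527097 → y ← -0.805431 + 0.17·1.527097 = -0.545824
t=1.140000, y=-0.545824: f=1.139963 → y ← -0.545824 + 0.17·1.139963 = -0.352030
t=1.310000, y=-0.352030: f=0.841353 → y ← -0.352030 + 0.17·0.841353 = -0.209000
t=1.480000, y=-0.209000: f=0.612145 → y ← -0.209000 + 0.17·0.612145 = -0.104936
y(1.65) ≈ -0.1049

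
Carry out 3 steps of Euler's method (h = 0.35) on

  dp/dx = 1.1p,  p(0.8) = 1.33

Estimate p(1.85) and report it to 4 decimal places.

3.5335

Euler: p_{n+1} = p_n + h·f(x_n, p_n).
x=0.800000, p=1.330000: f=1.463000 → p ← 1.330000 + 0.35·1.463000 = 1.842050
x=1.150000, p=1.842050: f=2.026255 → p ← 1.842050 + 0.35·2.026255 = 2.551239
x=1.500000, p=2.551239: f=2.806363 → p ← 2.551239 + 0.35·2.806363 = 3.533466
p(1.85) ≈ 3.5335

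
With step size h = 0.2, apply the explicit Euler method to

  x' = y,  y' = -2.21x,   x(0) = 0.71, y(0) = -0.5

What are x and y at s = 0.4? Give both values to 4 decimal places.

0.4472, -1.0834

Euler on (x,y): x_{n+1} = x_n + h·x', y_{n+1} = y_n + h·y'.
0.000000: (0.710000, -0.500000); f=(-0.500000, -1.569100) → (0.610000, -0.813820)
0.200000: (0.610000, -0.813820); f=(-0.813820, -1.348100) → (0.447236, -1.083440)
(x(0.4), y(0.4)) ≈ (0.4472, -1.0834)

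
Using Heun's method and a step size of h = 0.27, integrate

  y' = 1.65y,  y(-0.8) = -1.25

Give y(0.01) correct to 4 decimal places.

Heun: k1 = f(t_n, y_n); k2 = f(t_n + h, y_n + h·k1); y_{n+1} = y_n + (h/2)·(k1 + k2).
t=-0.800000, y=-1.250000:
  k1 = f(-0.800000, -1.250000) = -2.062500
  k2 = f(-0.530000, -1.806875) = -2.981344
  y ← -1.250000 + (0.27/2)·(-2.062500 + (-2.981344)) = -1.930919
t=-0.530000, y=-1.930919:
  k1 = f(-0.530000, -1.930919) = -3.186016
  k2 = f(-0.260000, -2.791143) = -4.605386
  y ← -1.930919 + (0.27/2)·(-3.186016 + (-4.605386)) = -2.982758
t=-0.260000, y=-2.982758:
  k1 = f(-0.260000, -2.982758) = -4.921551
  k2 = f(0.010000, -4.311577) = -7.114102
  y ← -2.982758 + (0.27/2)·(-4.921551 + (-7.114102)) = -4.607571
y(0.01) ≈ -4.6076

-4.6076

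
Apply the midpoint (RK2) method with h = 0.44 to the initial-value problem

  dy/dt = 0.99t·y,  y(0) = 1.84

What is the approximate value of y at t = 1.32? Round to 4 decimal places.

Midpoint: k1 = f(t_n, y_n); k2 = f(t_n + h/2, y_n + (h/2)·k1); y_{n+1} = y_n + h·k2.
t=0.000000, y=1.840000:
  k1 = f(0.000000, 1.840000) = 0.000000
  k2 = f(0.220000, 1.840000) = 0.400752
  y ← 1.840000 + 0.44·0.400752 = 2.016331
t=0.440000, y=2.016331:
  k1 = f(0.440000, 2.016331) = 0.878314
  k2 = f(0.660000, 2.209560) = 1.443726
  y ← 2.016331 + 0.44·1.443726 = 2.651571
t=0.880000, y=2.651571:
  k1 = f(0.880000, 2.651571) = 2.310048
  k2 = f(1.100000, 3.159781) = 3.441002
  y ← 2.651571 + 0.44·3.441002 = 4.165611
y(1.32) ≈ 4.1656

4.1656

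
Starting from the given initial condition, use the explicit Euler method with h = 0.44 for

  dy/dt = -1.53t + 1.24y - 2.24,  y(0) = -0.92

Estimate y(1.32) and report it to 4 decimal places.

-9.3105

Euler: y_{n+1} = y_n + h·f(t_n, y_n).
t=0.000000, y=-0.920000: f=-3.380800 → y ← -0.920000 + 0.44·(-3.380800) = -2.407552
t=0.440000, y=-2.407552: f=-5.898564 → y ← -2.407552 + 0.44·(-5.898564) = -5.002920
t=0.880000, y=-5.002920: f=-9.790021 → y ← -5.002920 + 0.44·(-9.790021) = -9.310530
y(1.32) ≈ -9.3105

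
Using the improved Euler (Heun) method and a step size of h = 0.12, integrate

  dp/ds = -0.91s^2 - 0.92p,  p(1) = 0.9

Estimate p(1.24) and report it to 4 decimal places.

Heun: k1 = f(s_n, p_n); k2 = f(s_n + h, p_n + h·k1); p_{n+1} = p_n + (h/2)·(k1 + k2).
s=1.000000, p=0.900000:
  k1 = f(1.000000, 0.900000) = -1.738000
  k2 = f(1.120000, 0.691440) = -1.777629
  p ← 0.900000 + (0.12/2)·(-1.738000 + (-1.777629)) = 0.689062
s=1.120000, p=0.689062:
  k1 = f(1.120000, 0.689062) = -1.775441
  k2 = f(1.240000, 0.476009) = -1.837145
  p ← 0.689062 + (0.12/2)·(-1.775441 + (-1.837145)) = 0.472307
p(1.24) ≈ 0.4723

0.4723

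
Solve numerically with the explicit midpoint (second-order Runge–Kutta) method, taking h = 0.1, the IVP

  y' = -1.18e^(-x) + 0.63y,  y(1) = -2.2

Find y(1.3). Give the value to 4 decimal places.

-2.7818

Midpoint: k1 = f(x_n, y_n); k2 = f(x_n + h/2, y_n + (h/2)·k1); y_{n+1} = y_n + h·k2.
x=1.000000, y=-2.200000:
  k1 = f(1.000000, -2.200000) = -1.820098
  k2 = f(1.050000, -2.291005) = -1.856260
  y ← -2.200000 + 0.1·(-1.856260) = -2.385626
x=1.100000, y=-2.385626:
  k1 = f(1.100000, -2.385626) = -1.895732
  k2 = f(1.150000, -2.480413) = -1.936291
  y ← -2.385626 + 0.1·(-1.936291) = -2.579255
x=1.200000, y=-2.579255:
  k1 = f(1.200000, -2.579255) = -1.980340
  k2 = f(1.250000, -2.678272) = -2.025387
  y ← -2.579255 + 0.1·(-2.025387) = -2.781794
y(1.3) ≈ -2.7818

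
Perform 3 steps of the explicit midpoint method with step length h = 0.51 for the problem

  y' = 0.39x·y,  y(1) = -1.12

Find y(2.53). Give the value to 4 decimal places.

-3.0925

Midpoint: k1 = f(x_n, y_n); k2 = f(x_n + h/2, y_n + (h/2)·k1); y_{n+1} = y_n + h·k2.
x=1.000000, y=-1.120000:
  k1 = f(1.000000, -1.120000) = -0.436800
  k2 = f(1.255000, -1.231384) = -0.602701
  y ← -1.120000 + 0.51·(-0.602701) = -1.427377
x=1.510000, y=-1.427377:
  k1 = f(1.510000, -1.427377) = -0.840583
  k2 = f(1.765000, -1.641726) = -1.130082
  y ← -1.427377 + 0.51·(-1.130082) = -2.003719
x=2.020000, y=-2.003719:
  k1 = f(2.020000, -2.003719) = -1.578530
  k2 = f(2.275000, -2.406245) = -2.134940
  y ← -2.003719 + 0.51·(-2.134940) = -3.092539
y(2.53) ≈ -3.0925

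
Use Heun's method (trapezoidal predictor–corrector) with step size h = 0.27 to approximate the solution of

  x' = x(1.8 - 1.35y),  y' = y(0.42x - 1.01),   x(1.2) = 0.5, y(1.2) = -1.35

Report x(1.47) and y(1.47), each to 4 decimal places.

Heun on (x,y): k1 = f(t_n, state_n); k2 = f(t_n + h, state_n + h·k1); state_{n+1} = state_n + (h/2)·(k1 + k2).
1.200000: (0.500000, -1.350000)
  k1 = (1.811250, 1.080000)
  predictor → (0.989038, -1.058400)
  k2 = (3.193444, 0.629329)
  → (1.175634, -1.119241)
(x(1.47), y(1.47)) ≈ (1.1756, -1.1192)

1.1756, -1.1192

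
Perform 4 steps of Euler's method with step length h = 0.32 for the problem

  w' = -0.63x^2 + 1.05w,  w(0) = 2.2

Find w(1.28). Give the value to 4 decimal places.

Euler: w_{n+1} = w_n + h·f(x_n, w_n).
x=0.000000, w=2.200000: f=2.310000 → w ← 2.200000 + 0.32·2.310000 = 2.939200
x=0.320000, w=2.939200: f=3.021648 → w ← 2.939200 + 0.32·3.021648 = 3.906127
x=0.640000, w=3.906127: f=3.843386 → w ← 3.906127 + 0.32·3.843386 = 5.136011
x=0.960000, w=5.136011: f=4.812203 → w ← 5.136011 + 0.32·4.812203 = 6.675916
w(1.28) ≈ 6.6759

6.6759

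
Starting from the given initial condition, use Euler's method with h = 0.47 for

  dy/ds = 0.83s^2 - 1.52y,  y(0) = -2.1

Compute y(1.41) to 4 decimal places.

0.3204

Euler: y_{n+1} = y_n + h·f(s_n, y_n).
s=0.000000, y=-2.100000: f=3.192000 → y ← -2.100000 + 0.47·3.192000 = -0.599760
s=0.470000, y=-0.599760: f=1.094982 → y ← -0.599760 + 0.47·1.094982 = -0.085118
s=0.940000, y=-0.085118: f=0.862768 → y ← -0.085118 + 0.47·0.862768 = 0.320383
y(1.41) ≈ 0.3204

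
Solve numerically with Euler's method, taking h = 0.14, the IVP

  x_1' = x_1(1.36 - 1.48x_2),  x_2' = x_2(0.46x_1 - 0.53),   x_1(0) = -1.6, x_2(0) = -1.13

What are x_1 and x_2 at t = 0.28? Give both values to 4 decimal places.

-3.1523, -0.7243

Euler on (x_1,x_2): x_1_{n+1} = x_1_n + h·x_1', x_2_{n+1} = x_2_n + h·x_2'.
0.000000: (-1.600000, -1.130000); f=(-4.851840, 1.430580) → (-2.279258, -0.929719)
0.140000: (-2.279258, -0.929719); f=(-6.236012, 1.467523) → (-3.152299, -0.724266)
(x_1(0.28), x_2(0.28)) ≈ (-3.1523, -0.7243)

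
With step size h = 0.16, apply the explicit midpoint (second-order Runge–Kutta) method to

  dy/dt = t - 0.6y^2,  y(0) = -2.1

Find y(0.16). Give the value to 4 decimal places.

-2.6002

Midpoint: k1 = f(t_n, y_n); k2 = f(t_n + h/2, y_n + (h/2)·k1); y_{n+1} = y_n + h·k2.
t=0.000000, y=-2.100000:
  k1 = f(0.000000, -2.100000) = -2.646000
  k2 = f(0.080000, -2.311680) = -3.126319
  y ← -2.100000 + 0.16·(-3.126319) = -2.600211
y(0.16) ≈ -2.6002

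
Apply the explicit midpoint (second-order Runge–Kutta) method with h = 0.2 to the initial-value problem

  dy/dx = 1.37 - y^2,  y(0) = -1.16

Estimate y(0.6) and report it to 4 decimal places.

Midpoint: k1 = f(x_n, y_n); k2 = f(x_n + h/2, y_n + (h/2)·k1); y_{n+1} = y_n + h·k2.
x=0.000000, y=-1.160000:
  k1 = f(0.000000, -1.160000) = 0.024400
  k2 = f(0.100000, -1.157560) = 0.030055
  y ← -1.160000 + 0.2·0.030055 = -1.153989
x=0.200000, y=-1.153989:
  k1 = f(0.200000, -1.153989) = 0.038309
  k2 = f(0.300000, -1.150158) = 0.047136
  y ← -1.153989 + 0.2·0.047136 = -1.144562
x=0.400000, y=-1.144562:
  k1 = f(0.400000, -1.144562) = 0.059978
  k2 = f(0.500000, -1.138564) = 0.073672
  y ← -1.144562 + 0.2·0.073672 = -1.129827
y(0.6) ≈ -1.1298

-1.1298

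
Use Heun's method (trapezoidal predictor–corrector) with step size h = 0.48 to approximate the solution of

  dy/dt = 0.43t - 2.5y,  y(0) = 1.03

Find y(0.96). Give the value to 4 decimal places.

0.3934

Heun: k1 = f(t_n, y_n); k2 = f(t_n + h, y_n + h·k1); y_{n+1} = y_n + (h/2)·(k1 + k2).
t=0.000000, y=1.030000:
  k1 = f(0.000000, 1.030000) = -2.575000
  k2 = f(0.480000, -0.206000) = 0.721400
  y ← 1.030000 + (0.48/2)·(-2.575000 + 0.721400) = 0.585136
t=0.480000, y=0.585136:
  k1 = f(0.480000, 0.585136) = -1.256440
  k2 = f(0.960000, -0.017955) = 0.457688
  y ← 0.585136 + (0.48/2)·(-1.256440 + 0.457688) = 0.393436
y(0.96) ≈ 0.3934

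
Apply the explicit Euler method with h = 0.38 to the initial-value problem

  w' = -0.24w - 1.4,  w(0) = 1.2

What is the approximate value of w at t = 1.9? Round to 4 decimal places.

Euler: w_{n+1} = w_n + h·f(t_n, w_n).
t=0.000000, w=1.200000: f=-1.688000 → w ← 1.200000 + 0.38·(-1.688000) = 0.558560
t=0.380000, w=0.558560: f=-1.534054 → w ← 0.558560 + 0.38·(-1.534054) = -0.024381
t=0.760000, w=-0.024381: f=-1.394149 → w ← -0.024381 + 0.38·(-1.394149) = -0.554157
t=1.140000, w=-0.554157: f=-1.267002 → w ← -0.554157 + 0.38·(-1.267002) = -1.035618
t=1.520000, w=-1.035618: f=-1.151452 → w ← -1.035618 + 0.38·(-1.151452) = -1.473170
w(1.9) ≈ -1.4732

-1.4732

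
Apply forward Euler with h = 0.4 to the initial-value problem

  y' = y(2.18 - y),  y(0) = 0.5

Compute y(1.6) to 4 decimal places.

Euler: y_{n+1} = y_n + h·f(t_n, y_n).
t=0.000000, y=0.500000: f=0.840000 → y ← 0.500000 + 0.4·0.840000 = 0.836000
t=0.400000, y=0.836000: f=1.123584 → y ← 0.836000 + 0.4·1.123584 = 1.285434
t=0.800000, y=1.285434: f=1.149906 → y ← 1.285434 + 0.4·1.149906 = 1.745396
t=1.200000, y=1.745396: f=0.758556 → y ← 1.745396 + 0.4·0.758556 = 2.048818
y(1.6) ≈ 2.0488

2.0488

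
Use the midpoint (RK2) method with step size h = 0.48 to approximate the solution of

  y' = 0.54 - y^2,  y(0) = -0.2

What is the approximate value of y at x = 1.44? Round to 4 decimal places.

Midpoint: k1 = f(x_n, y_n); k2 = f(x_n + h/2, y_n + (h/2)·k1); y_{n+1} = y_n + h·k2.
x=0.000000, y=-0.200000:
  k1 = f(0.000000, -0.200000) = 0.500000
  k2 = f(0.240000, -0.080000) = 0.533600
  y ← -0.200000 + 0.48·0.533600 = 0.056128
x=0.480000, y=0.056128:
  k1 = f(0.480000, 0.056128) = 0.536850
  k2 = f(0.720000, 0.184972) = 0.505785
  y ← 0.056128 + 0.48·0.505785 = 0.298905
x=0.960000, y=0.298905:
  k1 = f(0.960000, 0.298905) = 0.450656
  k2 = f(1.200000, 0.407062) = 0.374300
  y ← 0.298905 + 0.48·0.374300 = 0.478569
y(1.44) ≈ 0.4786

0.4786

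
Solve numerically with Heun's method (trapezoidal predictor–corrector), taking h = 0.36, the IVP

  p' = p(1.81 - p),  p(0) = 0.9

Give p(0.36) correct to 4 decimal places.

Heun: k1 = f(t_n, p_n); k2 = f(t_n + h, p_n + h·k1); p_{n+1} = p_n + (h/2)·(k1 + k2).
t=0.000000, p=0.900000:
  k1 = f(0.000000, 0.900000) = 0.819000
  k2 = f(0.360000, 1.194840) = 0.735018
  p ← 0.900000 + (0.36/2)·(0.819000 + 0.735018) = 1.179723
p(0.36) ≈ 1.1797

1.1797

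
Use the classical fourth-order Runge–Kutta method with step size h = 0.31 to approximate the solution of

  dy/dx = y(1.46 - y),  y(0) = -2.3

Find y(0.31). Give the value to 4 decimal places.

RK4: k1 = f(x_n, y_n); k2 = f(x_n + h/2, y_n + (h/2)·k1); k3 = f(x_n + h/2, y_n + (h/2)·k2); k4 = f(x_n + h, y_n + h·k3); y_{n+1} = y_n + (h/6)·(k1 + 2k2 + 2k3 + k4).
x=0.000000, y=-2.300000:
  k1 = f(0.000000, -2.300000) = -8.648000
  k2 = f(0.155000, -3.640440) = -18.567846
  k3 = f(0.155000, -5.178016) = -34.371754
  k4 = f(0.310000, -12.955244) = -186.752998
  y ← -2.300000 + (0.31/6)·(k1 + 2k2 + 2k3 + k4) = -17.866144
y(0.31) ≈ -17.8661

-17.8661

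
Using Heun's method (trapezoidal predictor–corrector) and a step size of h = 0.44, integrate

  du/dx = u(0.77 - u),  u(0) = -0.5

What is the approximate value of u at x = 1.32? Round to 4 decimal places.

-8.7397

Heun: k1 = f(x_n, u_n); k2 = f(x_n + h, u_n + h·k1); u_{n+1} = u_n + (h/2)·(k1 + k2).
x=0.000000, u=-0.500000:
  k1 = f(0.000000, -0.500000) = -0.635000
  k2 = f(0.440000, -0.779400) = -1.207602
  u ← -0.500000 + (0.44/2)·(-0.635000 + (-1.207602)) = -0.905373
x=0.440000, u=-0.905373:
  k1 = f(0.440000, -0.905373) = -1.516836
  k2 = f(0.880000, -1.572780) = -3.684679
  u ← -0.905373 + (0.44/2)·(-1.516836 + (-3.684679)) = -2.049706
x=0.880000, u=-2.049706:
  k1 = f(0.880000, -2.049706) = -5.779568
  k2 = f(1.320000, -4.592716) = -24.629430
  u ← -2.049706 + (0.44/2)·(-5.779568 + (-24.629430)) = -8.739686
u(1.32) ≈ -8.7397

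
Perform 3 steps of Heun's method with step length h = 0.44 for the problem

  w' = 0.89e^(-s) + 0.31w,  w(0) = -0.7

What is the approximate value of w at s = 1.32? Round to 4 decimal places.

-0.1933

Heun: k1 = f(s_n, w_n); k2 = f(s_n + h, w_n + h·k1); w_{n+1} = w_n + (h/2)·(k1 + k2).
s=0.000000, w=-0.700000:
  k1 = f(0.000000, -0.700000) = 0.673000
  k2 = f(0.440000, -0.403880) = 0.447990
  w ← -0.700000 + (0.44/2)·(0.673000 + 0.447990) = -0.453382
s=0.440000, w=-0.453382:
  k1 = f(0.440000, -0.453382) = 0.432644
  k2 = f(0.880000, -0.263019) = 0.287621
  w ← -0.453382 + (0.44/2)·(0.432644 + 0.287621) = -0.294924
s=0.880000, w=-0.294924:
  k1 = f(0.880000, -0.294924) = 0.277730
  k2 = f(1.320000, -0.172723) = 0.184206
  w ← -0.294924 + (0.44/2)·(0.277730 + 0.184206) = -0.193298
w(1.32) ≈ -0.1933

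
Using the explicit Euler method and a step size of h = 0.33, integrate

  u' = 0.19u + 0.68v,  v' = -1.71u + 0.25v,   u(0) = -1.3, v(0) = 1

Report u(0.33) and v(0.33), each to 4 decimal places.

-1.1571, 1.8161

Euler on (u,v): u_{n+1} = u_n + h·u', v_{n+1} = v_n + h·v'.
0.000000: (-1.300000, 1.000000); f=(0.433000, 2.473000) → (-1.157110, 1.816090)
(u(0.33), v(0.33)) ≈ (-1.1571, 1.8161)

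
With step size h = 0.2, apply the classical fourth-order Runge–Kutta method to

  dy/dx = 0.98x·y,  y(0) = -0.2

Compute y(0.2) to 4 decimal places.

-0.2040

RK4: k1 = f(x_n, y_n); k2 = f(x_n + h/2, y_n + (h/2)·k1); k3 = f(x_n + h/2, y_n + (h/2)·k2); k4 = f(x_n + h, y_n + h·k3); y_{n+1} = y_n + (h/6)·(k1 + 2k2 + 2k3 + k4).
x=0.000000, y=-0.200000:
  k1 = f(0.000000, -0.200000) = 0.000000
  k2 = f(0.100000, -0.200000) = -0.019600
  k3 = f(0.100000, -0.201960) = -0.019792
  k4 = f(0.200000, -0.203958) = -0.039976
  y ← -0.200000 + (0.2/6)·(k1 + 2k2 + 2k3 + k4) = -0.203959
y(0.2) ≈ -0.2040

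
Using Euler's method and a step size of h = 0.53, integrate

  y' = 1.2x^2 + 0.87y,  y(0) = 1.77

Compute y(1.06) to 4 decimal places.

3.9573

Euler: y_{n+1} = y_n + h·f(x_n, y_n).
x=0.000000, y=1.770000: f=1.539900 → y ← 1.770000 + 0.53·1.539900 = 2.586147
x=0.530000, y=2.586147: f=2.587028 → y ← 2.586147 + 0.53·2.587028 = 3.957272
y(1.06) ≈ 3.9573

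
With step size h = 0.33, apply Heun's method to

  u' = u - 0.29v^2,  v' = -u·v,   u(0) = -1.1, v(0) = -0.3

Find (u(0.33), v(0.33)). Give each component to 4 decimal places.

Heun on (u,v): k1 = f(t_n, state_n); k2 = f(t_n + h, state_n + h·k1); state_{n+1} = state_n + (h/2)·(k1 + k2).
0.000000: (-1.100000, -0.300000)
  k1 = (-1.126100, -0.330000)
  predictor → (-1.471613, -0.408900)
  k2 = (-1.520101, -0.601743)
  → (-1.536623, -0.453738)
(u(0.33), v(0.33)) ≈ (-1.5366, -0.4537)

-1.5366, -0.4537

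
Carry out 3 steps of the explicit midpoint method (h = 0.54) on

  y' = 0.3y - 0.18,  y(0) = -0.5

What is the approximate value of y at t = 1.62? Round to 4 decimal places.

-1.1850

Midpoint: k1 = f(t_n, y_n); k2 = f(t_n + h/2, y_n + (h/2)·k1); y_{n+1} = y_n + h·k2.
t=0.000000, y=-0.500000:
  k1 = f(0.000000, -0.500000) = -0.330000
  k2 = f(0.270000, -0.589100) = -0.356730
  y ← -0.500000 + 0.54·(-0.356730) = -0.692634
t=0.540000, y=-0.692634:
  k1 = f(0.540000, -0.692634) = -0.387790
  k2 = f(0.810000, -0.797338) = -0.419201
  y ← -0.692634 + 0.54·(-0.419201) = -0.919003
t=1.080000, y=-0.919003:
  k1 = f(1.080000, -0.919003) = -0.455701
  k2 = f(1.350000, -1.042042) = -0.492613
  y ← -0.919003 + 0.54·(-0.492613) = -1.185014
y(1.62) ≈ -1.1850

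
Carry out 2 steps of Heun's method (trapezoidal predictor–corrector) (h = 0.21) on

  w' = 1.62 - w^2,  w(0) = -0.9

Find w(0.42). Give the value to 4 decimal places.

-0.4347

Heun: k1 = f(x_n, w_n); k2 = f(x_n + h, w_n + h·k1); w_{n+1} = w_n + (h/2)·(k1 + k2).
x=0.000000, w=-0.900000:
  k1 = f(0.000000, -0.900000) = 0.810000
  k2 = f(0.210000, -0.729900) = 1.087246
  w ← -0.900000 + (0.21/2)·(0.810000 + 1.087246) = -0.700789
x=0.210000, w=-0.700789:
  k1 = f(0.210000, -0.700789) = 1.128895
  k2 = f(0.420000, -0.463721) = 1.404963
  w ← -0.700789 + (0.21/2)·(1.128895 + 1.404963) = -0.434734
w(0.42) ≈ -0.4347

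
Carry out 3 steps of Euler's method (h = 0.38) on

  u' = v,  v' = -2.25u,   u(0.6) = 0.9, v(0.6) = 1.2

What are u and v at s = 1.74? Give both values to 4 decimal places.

Euler on (u,v): u_{n+1} = u_n + h·u', v_{n+1} = v_n + h·v'.
0.600000: (0.900000, 1.200000); f=(1.200000, -2.025000) → (1.356000, 0.430500)
0.980000: (1.356000, 0.430500); f=(0.430500, -3.051000) → (1.519590, -0.728880)
1.360000: (1.519590, -0.728880); f=(-0.728880, -3.419078) → (1.242616, -2.028129)
(u(1.74), v(1.74)) ≈ (1.2426, -2.0281)

1.2426, -2.0281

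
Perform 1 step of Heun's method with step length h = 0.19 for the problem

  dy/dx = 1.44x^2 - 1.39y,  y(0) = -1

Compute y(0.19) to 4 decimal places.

Heun: k1 = f(x_n, y_n); k2 = f(x_n + h, y_n + h·k1); y_{n+1} = y_n + (h/2)·(k1 + k2).
x=0.000000, y=-1.000000:
  k1 = f(0.000000, -1.000000) = 1.390000
  k2 = f(0.190000, -0.735900) = 1.074885
  y ← -1.000000 + (0.19/2)·(1.390000 + 1.074885) = -0.765836
y(0.19) ≈ -0.7658

-0.7658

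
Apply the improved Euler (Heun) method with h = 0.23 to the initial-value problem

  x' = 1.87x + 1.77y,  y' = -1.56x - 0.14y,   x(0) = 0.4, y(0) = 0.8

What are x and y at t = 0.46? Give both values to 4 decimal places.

1.6721, 0.0698

Heun on (x,y): k1 = f(t_n, state_n); k2 = f(t_n + h, state_n + h·k1); state_{n+1} = state_n + (h/2)·(k1 + k2).
0.000000: (0.400000, 0.800000)
  k1 = (2.164000, -0.736000)
  predictor → (0.897720, 0.630720)
  k2 = (2.795111, -1.488744)
  → (0.970298, 0.544154)
0.230000: (0.970298, 0.544154)
  k1 = (2.777610, -1.589846)
  predictor → (1.609148, 0.178490)
  k2 = (3.325034, -2.535260)
  → (1.672102, 0.069767)
(x(0.46), y(0.46)) ≈ (1.6721, 0.0698)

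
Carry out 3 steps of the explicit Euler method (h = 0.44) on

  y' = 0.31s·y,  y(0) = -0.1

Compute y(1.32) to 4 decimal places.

Euler: y_{n+1} = y_n + h·f(s_n, y_n).
s=0.000000, y=-0.100000: f=0.000000 → y ← -0.100000 + 0.44·0.000000 = -0.100000
s=0.440000, y=-0.100000: f=-0.013640 → y ← -0.100000 + 0.44·(-0.013640) = -0.106002
s=0.880000, y=-0.106002: f=-0.028917 → y ← -0.106002 + 0.44·(-0.028917) = -0.118725
y(1.32) ≈ -0.1187

-0.1187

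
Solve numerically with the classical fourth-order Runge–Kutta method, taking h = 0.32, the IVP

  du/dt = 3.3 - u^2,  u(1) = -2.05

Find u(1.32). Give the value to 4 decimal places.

-2.6742

RK4: k1 = f(t_n, u_n); k2 = f(t_n + h/2, u_n + (h/2)·k1); k3 = f(t_n + h/2, u_n + (h/2)·k2); k4 = f(t_n + h, u_n + h·k3); u_{n+1} = u_n + (h/6)·(k1 + 2k2 + 2k3 + k4).
t=1.000000, u=-2.050000:
  k1 = f(1.000000, -2.050000) = -0.902500
  k2 = f(1.160000, -2.194400) = -1.515391
  k3 = f(1.160000, -2.292463) = -1.955385
  k4 = f(1.320000, -2.675723) = -3.859494
  u ← -2.050000 + (0.32/6)·(k1 + 2k2 + 2k3 + k4) = -2.674189
u(1.32) ≈ -2.6742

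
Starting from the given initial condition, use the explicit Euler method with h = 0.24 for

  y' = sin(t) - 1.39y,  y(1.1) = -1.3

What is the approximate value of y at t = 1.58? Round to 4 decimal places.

Euler: y_{n+1} = y_n + h·f(t_n, y_n).
t=1.100000, y=-1.300000: f=2.698207 → y ← -1.300000 + 0.24·2.698207 = -0.652430
t=1.340000, y=-0.652430: f=1.880363 → y ← -0.652430 + 0.24·1.880363 = -0.201143
y(1.58) ≈ -0.2011

-0.2011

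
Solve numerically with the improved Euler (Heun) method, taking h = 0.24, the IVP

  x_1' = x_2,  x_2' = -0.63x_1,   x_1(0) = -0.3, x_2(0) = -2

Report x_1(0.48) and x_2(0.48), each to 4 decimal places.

-1.2209, -1.7664

Heun on (x_1,x_2): k1 = f(x_n, state_n); k2 = f(x_n + h, state_n + h·k1); state_{n+1} = state_n + (h/2)·(k1 + k2).
0.000000: (-0.300000, -2.000000)
  k1 = (-2.000000, 0.189000)
  predictor → (-0.780000, -1.954640)
  k2 = (-1.954640, 0.491400)
  → (-0.774557, -1.918352)
0.240000: (-0.774557, -1.918352)
  k1 = (-1.918352, 0.487971)
  predictor → (-1.234961, -1.801239)
  k2 = (-1.801239, 0.778026)
  → (-1.220908, -1.766432)
(x_1(0.48), x_2(0.48)) ≈ (-1.2209, -1.7664)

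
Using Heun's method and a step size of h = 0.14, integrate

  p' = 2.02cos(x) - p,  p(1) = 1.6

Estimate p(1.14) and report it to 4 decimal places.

1.5164

Heun: k1 = f(x_n, p_n); k2 = f(x_n + h, p_n + h·k1); p_{n+1} = p_n + (h/2)·(k1 + k2).
x=1.000000, p=1.600000:
  k1 = f(1.000000, 1.600000) = -0.508589
  k2 = f(1.140000, 1.528797) = -0.685257
  p ← 1.600000 + (0.14/2)·(-0.508589 + (-0.685257)) = 1.516431
p(1.14) ≈ 1.5164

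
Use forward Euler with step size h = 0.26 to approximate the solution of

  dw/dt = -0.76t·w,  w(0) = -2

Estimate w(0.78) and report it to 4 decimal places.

-1.7023

Euler: w_{n+1} = w_n + h·f(t_n, w_n).
t=0.000000, w=-2.000000: f=0.000000 → w ← -2.000000 + 0.26·0.000000 = -2.000000
t=0.260000, w=-2.000000: f=0.395200 → w ← -2.000000 + 0.26·0.395200 = -1.897248
t=0.520000, w=-1.897248: f=0.749792 → w ← -1.897248 + 0.26·0.749792 = -1.702302
w(0.78) ≈ -1.7023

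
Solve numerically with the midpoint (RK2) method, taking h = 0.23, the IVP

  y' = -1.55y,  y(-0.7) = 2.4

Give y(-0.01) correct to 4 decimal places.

Midpoint: k1 = f(x_n, y_n); k2 = f(x_n + h/2, y_n + (h/2)·k1); y_{n+1} = y_n + h·k2.
x=-0.700000, y=2.400000:
  k1 = f(-0.700000, 2.400000) = -3.720000
  k2 = f(-0.585000, 1.972200) = -3.056910
  y ← 2.400000 + 0.23·(-3.056910) = 1.696911
x=-0.470000, y=1.696911:
  k1 = f(-0.470000, 1.696911) = -2.630212
  k2 = f(-0.355000, 1.394436) = -2.161376
  y ← 1.696911 + 0.23·(-2.161376) = 1.199794
x=-0.240000, y=1.199794:
  k1 = f(-0.240000, 1.199794) = -1.859681
  k2 = f(-0.125000, 0.985931) = -1.528193
  y ← 1.199794 + 0.23·(-1.528193) = 0.848310
y(-0.01) ≈ 0.8483

0.8483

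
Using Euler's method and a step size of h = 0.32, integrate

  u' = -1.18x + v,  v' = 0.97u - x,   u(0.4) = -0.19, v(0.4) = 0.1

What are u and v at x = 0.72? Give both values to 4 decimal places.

Euler on (u,v): u_{n+1} = u_n + h·u', v_{n+1} = v_n + h·v'.
0.400000: (-0.190000, 0.100000); f=(-0.372000, -0.584300) → (-0.309040, -0.086976)
(u(0.72), v(0.72)) ≈ (-0.3090, -0.0870)

-0.3090, -0.0870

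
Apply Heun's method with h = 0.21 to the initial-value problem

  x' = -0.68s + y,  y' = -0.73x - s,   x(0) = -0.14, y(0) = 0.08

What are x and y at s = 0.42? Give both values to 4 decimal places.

Heun on (x,y): k1 = f(s_n, state_n); k2 = f(s_n + h, state_n + h·k1); state_{n+1} = state_n + (h/2)·(k1 + k2).
0.000000: (-0.140000, 0.080000)
  k1 = (0.080000, 0.102200)
  predictor → (-0.123200, 0.101462)
  k2 = (-0.041338, -0.120064)
  → (-0.135940, 0.078124)
0.210000: (-0.135940, 0.078124)
  k1 = (-0.064676, -0.110763)
  predictor → (-0.149522, 0.054864)
  k2 = (-0.230736, -0.310849)
  → (-0.166959, 0.033855)
(x(0.42), y(0.42)) ≈ (-0.1670, 0.0339)

-0.1670, 0.0339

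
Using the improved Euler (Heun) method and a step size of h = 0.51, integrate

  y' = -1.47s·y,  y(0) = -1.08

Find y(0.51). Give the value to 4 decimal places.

-0.8735

Heun: k1 = f(s_n, y_n); k2 = f(s_n + h, y_n + h·k1); y_{n+1} = y_n + (h/2)·(k1 + k2).
s=0.000000, y=-1.080000:
  k1 = f(0.000000, -1.080000) = 0.000000
  k2 = f(0.510000, -1.080000) = 0.809676
  y ← -1.080000 + (0.51/2)·(0.000000 + 0.809676) = -0.873533
y(0.51) ≈ -0.8735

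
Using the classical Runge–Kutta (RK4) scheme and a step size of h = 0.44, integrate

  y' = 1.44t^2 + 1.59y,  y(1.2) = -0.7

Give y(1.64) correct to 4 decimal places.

0.3865

RK4: k1 = f(t_n, y_n); k2 = f(t_n + h/2, y_n + (h/2)·k1); k3 = f(t_n + h/2, y_n + (h/2)·k2); k4 = f(t_n + h, y_n + h·k3); y_{n+1} = y_n + (h/6)·(k1 + 2k2 + 2k3 + k4).
t=1.200000, y=-0.700000:
  k1 = f(1.200000, -0.700000) = 0.960600
  k2 = f(1.420000, -0.488668) = 2.126634
  k3 = f(1.420000, -0.232141) = 2.534513
  k4 = f(1.640000, 0.415186) = 4.533169
  y ← -0.700000 + (0.44/6)·(k1 + 2k2 + 2k3 + k4) = 0.386511
y(1.64) ≈ 0.3865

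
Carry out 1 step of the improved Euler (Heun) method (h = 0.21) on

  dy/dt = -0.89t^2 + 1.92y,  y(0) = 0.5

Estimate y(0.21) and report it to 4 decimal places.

0.7381

Heun: k1 = f(t_n, y_n); k2 = f(t_n + h, y_n + h·k1); y_{n+1} = y_n + (h/2)·(k1 + k2).
t=0.000000, y=0.500000:
  k1 = f(0.000000, 0.500000) = 0.960000
  k2 = f(0.210000, 0.701600) = 1.307823
  y ← 0.500000 + (0.21/2)·(0.960000 + 1.307823) = 0.738121
y(0.21) ≈ 0.7381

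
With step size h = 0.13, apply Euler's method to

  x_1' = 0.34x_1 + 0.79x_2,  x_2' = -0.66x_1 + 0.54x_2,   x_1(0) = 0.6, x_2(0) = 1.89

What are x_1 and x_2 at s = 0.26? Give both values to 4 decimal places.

1.0593, 2.0392

Euler on (x_1,x_2): x_1_{n+1} = x_1_n + h·x_1', x_2_{n+1} = x_2_n + h·x_2'.
0.000000: (0.600000, 1.890000); f=(1.697100, 0.624600) → (0.820623, 1.971198)
0.130000: (0.820623, 1.971198); f=(1.836258, 0.522836) → (1.059337, 2.039167)
(x_1(0.26), x_2(0.26)) ≈ (1.0593, 2.0392)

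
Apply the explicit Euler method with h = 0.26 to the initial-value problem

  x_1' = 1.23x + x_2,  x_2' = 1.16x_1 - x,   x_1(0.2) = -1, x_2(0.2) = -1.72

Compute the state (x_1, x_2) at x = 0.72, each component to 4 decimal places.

-1.7753, -2.6104

Euler on (x_1,x_2): x_1_{n+1} = x_1_n + h·x_1', x_2_{n+1} = x_2_n + h·x_2'.
0.200000: (-1.000000, -1.720000); f=(-1.474000, -1.360000) → (-1.383240, -2.073600)
0.460000: (-1.383240, -2.073600); f=(-1.507800, -2.064558) → (-1.775268, -2.610385)
(x_1(0.72), x_2(0.72)) ≈ (-1.7753, -2.6104)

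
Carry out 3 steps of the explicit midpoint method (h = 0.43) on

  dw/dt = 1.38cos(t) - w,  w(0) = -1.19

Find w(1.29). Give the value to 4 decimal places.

0.2888

Midpoint: k1 = f(t_n, w_n); k2 = f(t_n + h/2, w_n + (h/2)·k1); w_{n+1} = w_n + h·k2.
t=0.000000, w=-1.190000:
  k1 = f(0.000000, -1.190000) = 2.570000
  k2 = f(0.215000, -0.637450) = 1.985677
  w ← -1.190000 + 0.43·1.985677 = -0.336159
t=0.430000, w=-0.336159:
  k1 = f(0.430000, -0.336159) = 1.590531
  k2 = f(0.645000, 0.005806) = 1.096952
  w ← -0.336159 + 0.43·1.096952 = 0.135531
t=0.860000, w=0.135531:
  k1 = f(0.860000, 0.135531) = 0.764833
  k2 = f(1.075000, 0.299970) = 0.356541
  w ← 0.135531 + 0.43·0.356541 = 0.288843
w(1.29) ≈ 0.2888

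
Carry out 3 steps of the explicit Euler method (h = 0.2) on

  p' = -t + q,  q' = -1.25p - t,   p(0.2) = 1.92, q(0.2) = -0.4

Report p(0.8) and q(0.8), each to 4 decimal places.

Euler on (p,q): p_{n+1} = p_n + h·p', q_{n+1} = q_n + h·q'.
0.200000: (1.920000, -0.400000); f=(-0.600000, -2.600000) → (1.800000, -0.920000)
0.400000: (1.800000, -0.920000); f=(-1.320000, -2.650000) → (1.536000, -1.450000)
0.600000: (1.536000, -1.450000); f=(-2.050000, -2.520000) → (1.126000, -1.954000)
(p(0.8), q(0.8)) ≈ (1.1260, -1.9540)

1.1260, -1.9540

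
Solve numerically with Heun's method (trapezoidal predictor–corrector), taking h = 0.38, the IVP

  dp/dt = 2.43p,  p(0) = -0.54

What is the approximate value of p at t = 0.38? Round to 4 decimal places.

-1.2689

Heun: k1 = f(t_n, p_n); k2 = f(t_n + h, p_n + h·k1); p_{n+1} = p_n + (h/2)·(k1 + k2).
t=0.000000, p=-0.540000:
  k1 = f(0.000000, -0.540000) = -1.312200
  k2 = f(0.380000, -1.038636) = -2.523885
  p ← -0.540000 + (0.38/2)·(-1.312200 + (-2.523885)) = -1.268856
p(0.38) ≈ -1.2689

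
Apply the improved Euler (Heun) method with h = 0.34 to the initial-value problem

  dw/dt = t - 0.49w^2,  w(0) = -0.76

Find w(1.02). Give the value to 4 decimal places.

Heun: k1 = f(t_n, w_n); k2 = f(t_n + h, w_n + h·k1); w_{n+1} = w_n + (h/2)·(k1 + k2).
t=0.000000, w=-0.760000:
  k1 = f(0.000000, -0.760000) = -0.283024
  k2 = f(0.340000, -0.856228) = -0.019232
  w ← -0.760000 + (0.34/2)·(-0.283024 + (-0.019232)) = -0.811384
t=0.340000, w=-0.811384:
  k1 = f(0.340000, -0.811384) = 0.017412
  k2 = f(0.680000, -0.805464) = 0.362102
  w ← -0.811384 + (0.34/2)·(0.017412 + 0.362102) = -0.746866
t=0.680000, w=-0.746866:
  k1 = f(0.680000, -0.746866) = 0.406674
  k2 = f(1.020000, -0.608597) = 0.838509
  w ← -0.746866 + (0.34/2)·(0.406674 + 0.838509) = -0.535185
w(1.02) ≈ -0.5352

-0.5352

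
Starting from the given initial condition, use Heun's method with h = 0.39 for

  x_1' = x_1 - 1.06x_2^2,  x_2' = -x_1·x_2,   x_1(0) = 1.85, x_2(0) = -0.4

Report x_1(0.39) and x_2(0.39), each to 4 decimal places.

Heun on (x_1,x_2): k1 = f(x_n, state_n); k2 = f(x_n + h, state_n + h·k1); state_{n+1} = state_n + (h/2)·(k1 + k2).
0.000000: (1.850000, -0.400000)
  k1 = (1.680400, 0.740000)
  predictor → (2.505356, -0.111400)
  k2 = (2.492201, 0.279097)
  → (2.663657, -0.201276)
(x_1(0.39), x_2(0.39)) ≈ (2.6637, -0.2013)

2.6637, -0.2013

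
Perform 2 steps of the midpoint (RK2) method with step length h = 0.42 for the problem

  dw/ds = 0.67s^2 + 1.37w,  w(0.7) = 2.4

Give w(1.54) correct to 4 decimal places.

8.3482

Midpoint: k1 = f(s_n, w_n); k2 = f(s_n + h/2, w_n + (h/2)·k1); w_{n+1} = w_n + h·k2.
s=0.700000, w=2.400000:
  k1 = f(0.700000, 2.400000) = 3.616300
  k2 = f(0.910000, 3.159423) = 4.883237
  w ← 2.400000 + 0.42·4.883237 = 4.450959
s=1.120000, w=4.450959:
  k1 = f(1.120000, 4.450959) = 6.938262
  k2 = f(1.330000, 5.907994) = 9.279115
  w ← 4.450959 + 0.42·9.279115 = 8.348188
w(1.54) ≈ 8.3482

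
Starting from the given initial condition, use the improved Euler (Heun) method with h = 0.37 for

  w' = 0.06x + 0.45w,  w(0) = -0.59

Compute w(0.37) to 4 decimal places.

Heun: k1 = f(x_n, w_n); k2 = f(x_n + h, w_n + h·k1); w_{n+1} = w_n + (h/2)·(k1 + k2).
x=0.000000, w=-0.590000:
  k1 = f(0.000000, -0.590000) = -0.265500
  k2 = f(0.370000, -0.688235) = -0.287506
  w ← -0.590000 + (0.37/2)·(-0.265500 + (-0.287506)) = -0.692306
w(0.37) ≈ -0.6923

-0.6923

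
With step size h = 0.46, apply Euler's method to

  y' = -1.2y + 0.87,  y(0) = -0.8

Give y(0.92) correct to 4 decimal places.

0.4189

Euler: y_{n+1} = y_n + h·f(s_n, y_n).
s=0.000000, y=-0.800000: f=1.830000 → y ← -0.800000 + 0.46·1.830000 = 0.041800
s=0.460000, y=0.041800: f=0.819840 → y ← 0.041800 + 0.46·0.819840 = 0.418926
y(0.92) ≈ 0.4189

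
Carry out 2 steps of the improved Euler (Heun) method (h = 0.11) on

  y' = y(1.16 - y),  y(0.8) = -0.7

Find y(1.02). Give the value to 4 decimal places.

-1.0897

Heun: k1 = f(t_n, y_n); k2 = f(t_n + h, y_n + h·k1); y_{n+1} = y_n + (h/2)·(k1 + k2).
t=0.800000, y=-0.700000:
  k1 = f(0.800000, -0.700000) = -1.302000
  k2 = f(0.910000, -0.843220) = -1.689155
  y ← -0.700000 + (0.11/2)·(-1.302000 + (-1.689155)) = -0.864514
t=0.910000, y=-0.864514:
  k1 = f(0.910000, -0.864514) = -1.750219
  k2 = f(1.020000, -1.057038) = -2.343492
  y ← -0.864514 + (0.11/2)·(-1.750219 + (-2.343492)) = -1.089668
y(1.02) ≈ -1.0897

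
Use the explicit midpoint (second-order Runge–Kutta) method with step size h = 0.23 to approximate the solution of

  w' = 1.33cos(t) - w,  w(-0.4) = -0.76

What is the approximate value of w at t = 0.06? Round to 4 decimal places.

-0.0033

Midpoint: k1 = f(t_n, w_n); k2 = f(t_n + h/2, w_n + (h/2)·k1); w_{n+1} = w_n + h·k2.
t=-0.400000, w=-0.760000:
  k1 = f(-0.400000, -0.760000) = 1.985011
  k2 = f(-0.285000, -0.531724) = 1.808074
  w ← -0.760000 + 0.23·1.808074 = -0.344143
t=-0.170000, w=-0.344143:
  k1 = f(-0.170000, -0.344143) = 1.654971
  k2 = f(-0.055000, -0.153821) = 1.481810
  w ← -0.344143 + 0.23·1.481810 = -0.003327
w(0.06) ≈ -0.0033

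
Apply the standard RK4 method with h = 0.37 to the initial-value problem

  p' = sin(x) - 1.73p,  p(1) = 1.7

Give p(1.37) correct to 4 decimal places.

1.1511

RK4: k1 = f(x_n, p_n); k2 = f(x_n + h/2, p_n + (h/2)·k1); k3 = f(x_n + h/2, p_n + (h/2)·k2); k4 = f(x_n + h, p_n + h·k3); p_{n+1} = p_n + (h/6)·(k1 + 2k2 + 2k3 + k4).
x=1.000000, p=1.700000:
  k1 = f(1.000000, 1.700000) = -2.099529
  k2 = f(1.185000, 1.311587) = -1.342547
  k3 = f(1.185000, 1.451629) = -1.584819
  k4 = f(1.370000, 1.113617) = -0.946649
  p ← 1.700000 + (0.37/6)·(k1 + 2k2 + 2k3 + k4) = 1.151111
p(1.37) ≈ 1.1511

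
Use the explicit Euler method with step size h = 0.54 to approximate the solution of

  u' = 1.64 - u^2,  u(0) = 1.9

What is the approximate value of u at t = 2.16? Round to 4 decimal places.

Euler: u_{n+1} = u_n + h·f(t_n, u_n).
t=0.000000, u=1.900000: f=-1.970000 → u ← 1.900000 + 0.54·(-1.970000) = 0.836200
t=0.540000, u=0.836200: f=0.940770 → u ← 0.836200 + 0.54·0.940770 = 1.344216
t=1.080000, u=1.344216: f=-0.166915 → u ← 1.344216 + 0.54·(-0.166915) = 1.254081
t=1.620000, u=1.254081: f=0.067280 → u ← 1.254081 + 0.54·0.067280 = 1.290413
u(2.16) ≈ 1.2904

1.2904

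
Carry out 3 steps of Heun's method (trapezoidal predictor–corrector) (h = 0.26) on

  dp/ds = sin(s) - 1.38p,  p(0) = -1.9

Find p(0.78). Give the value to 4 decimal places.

Heun: k1 = f(s_n, p_n); k2 = f(s_n + h, p_n + h·k1); p_{n+1} = p_n + (h/2)·(k1 + k2).
s=0.000000, p=-1.900000:
  k1 = f(0.000000, -1.900000) = 2.622000
  k2 = f(0.260000, -1.218280) = 1.938307
  p ← -1.900000 + (0.26/2)·(2.622000 + 1.938307) = -1.307160
s=0.260000, p=-1.307160:
  k1 = f(0.260000, -1.307160) = 2.060961
  k2 = f(0.520000, -0.771310) = 1.561288
  p ← -1.307160 + (0.26/2)·(2.060961 + 1.561288) = -0.836268
s=0.520000, p=-0.836268:
  k1 = f(0.520000, -0.836268) = 1.650929
  k2 = f(0.780000, -0.407026) = 1.264975
  p ← -0.836268 + (0.26/2)·(1.650929 + 1.264975) = -0.457200
p(0.78) ≈ -0.4572

-0.4572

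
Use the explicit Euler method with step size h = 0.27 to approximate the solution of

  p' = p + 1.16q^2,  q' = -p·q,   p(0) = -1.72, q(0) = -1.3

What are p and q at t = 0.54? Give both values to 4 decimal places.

Euler on (p,q): p_{n+1} = p_n + h·p', q_{n+1} = q_n + h·q'.
0.000000: (-1.720000, -1.300000); f=(0.240400, -2.236000) → (-1.655092, -1.903720)
0.270000: (-1.655092, -1.903720); f=(2.548922, -3.150832) → (-0.966883, -2.754445)
(p(0.54), q(0.54)) ≈ (-0.9669, -2.7544)

-0.9669, -2.7544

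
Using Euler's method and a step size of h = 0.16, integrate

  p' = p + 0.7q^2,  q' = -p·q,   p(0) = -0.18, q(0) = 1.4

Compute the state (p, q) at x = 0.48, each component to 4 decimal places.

Euler on (p,q): p_{n+1} = p_n + h·p', q_{n+1} = q_n + h·q'.
0.000000: (-0.180000, 1.400000); f=(1.192000, 0.252000) → (0.010720, 1.440320)
0.160000: (0.010720, 1.440320); f=(1.462885, -0.015440) → (0.244782, 1.437850)
0.320000: (0.244782, 1.437850); f=(1.691970, -0.351959) → (0.515497, 1.381536)
(p(0.48), q(0.48)) ≈ (0.5155, 1.3815)

0.5155, 1.3815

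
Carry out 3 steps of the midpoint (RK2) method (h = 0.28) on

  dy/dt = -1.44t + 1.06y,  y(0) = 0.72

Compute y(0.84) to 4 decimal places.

Midpoint: k1 = f(t_n, y_n); k2 = f(t_n + h/2, y_n + (h/2)·k1); y_{n+1} = y_n + h·k2.
t=0.000000, y=0.720000:
  k1 = f(0.000000, 0.720000) = 0.763200
  k2 = f(0.140000, 0.826848) = 0.674859
  y ← 0.720000 + 0.28·0.674859 = 0.908960
t=0.280000, y=0.908960:
  k1 = f(0.280000, 0.908960) = 0.560298
  k2 = f(0.420000, 0.987402) = 0.441846
  y ← 0.908960 + 0.28·0.441846 = 1.032677
t=0.560000, y=1.032677:
  k1 = f(0.560000, 1.032677) = 0.288238
  k2 = f(0.700000, 1.073031) = 0.129413
  y ← 1.032677 + 0.28·0.129413 = 1.068913
y(0.84) ≈ 1.0689

1.0689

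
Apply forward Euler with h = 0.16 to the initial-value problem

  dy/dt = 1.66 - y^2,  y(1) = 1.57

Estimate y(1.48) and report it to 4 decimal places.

Euler: y_{n+1} = y_n + h·f(t_n, y_n).
t=1.000000, y=1.570000: f=-0.804900 → y ← 1.570000 + 0.16·(-0.804900) = 1.441216
t=1.160000, y=1.441216: f=-0.417104 → y ← 1.441216 + 0.16·(-0.417104) = 1.374479
t=1.320000, y=1.374479: f=-0.229194 → y ← 1.374479 + 0.16·(-0.229194) = 1.337808
y(1.48) ≈ 1.3378

1.3378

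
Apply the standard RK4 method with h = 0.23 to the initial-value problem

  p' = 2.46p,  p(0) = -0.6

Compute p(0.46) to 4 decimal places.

-1.8592

RK4: k1 = f(x_n, p_n); k2 = f(x_n + h/2, p_n + (h/2)·k1); k3 = f(x_n + h/2, p_n + (h/2)·k2); k4 = f(x_n + h, p_n + h·k3); p_{n+1} = p_n + (h/6)·(k1 + 2k2 + 2k3 + k4).
x=0.000000, p=-0.600000:
  k1 = f(0.000000, -0.600000) = -1.476000
  k2 = f(0.115000, -0.769740) = -1.893560
  k3 = f(0.115000, -0.817759) = -2.011688
  k4 = f(0.230000, -1.062688) = -2.614213
  p ← -0.600000 + (0.23/6)·(k1 + 2k2 + 2k3 + k4) = -1.056194
x=0.230000, p=-1.056194:
  k1 = f(0.230000, -1.056194) = -2.598237
  k2 = f(0.345000, -1.354991) = -3.333278
  k3 = f(0.345000, -1.439521) = -3.541221
  k4 = f(0.460000, -1.870675) = -4.601860
  p ← -1.056194 + (0.23/6)·(k1 + 2k2 + 2k3 + k4) = -1.859243
p(0.46) ≈ -1.8592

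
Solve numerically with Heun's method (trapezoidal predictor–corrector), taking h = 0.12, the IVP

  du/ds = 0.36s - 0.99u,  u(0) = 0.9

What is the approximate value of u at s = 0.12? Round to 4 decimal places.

0.8020

Heun: k1 = f(s_n, u_n); k2 = f(s_n + h, u_n + h·k1); u_{n+1} = u_n + (h/2)·(k1 + k2).
s=0.000000, u=0.900000:
  k1 = f(0.000000, 0.900000) = -0.891000
  k2 = f(0.120000, 0.793080) = -0.741949
  u ← 0.900000 + (0.12/2)·(-0.891000 + (-0.741949)) = 0.802023
u(0.12) ≈ 0.8020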